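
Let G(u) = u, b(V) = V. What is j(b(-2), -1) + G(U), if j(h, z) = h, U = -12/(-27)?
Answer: -14/9 ≈ -1.5556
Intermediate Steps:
U = 4/9 (U = -12*(-1/27) = 4/9 ≈ 0.44444)
j(b(-2), -1) + G(U) = -2 + 4/9 = -14/9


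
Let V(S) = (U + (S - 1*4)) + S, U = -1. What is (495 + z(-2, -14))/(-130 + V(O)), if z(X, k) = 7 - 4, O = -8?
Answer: -498/151 ≈ -3.2980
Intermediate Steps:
z(X, k) = 3
V(S) = -5 + 2*S (V(S) = (-1 + (S - 1*4)) + S = (-1 + (S - 4)) + S = (-1 + (-4 + S)) + S = (-5 + S) + S = -5 + 2*S)
(495 + z(-2, -14))/(-130 + V(O)) = (495 + 3)/(-130 + (-5 + 2*(-8))) = 498/(-130 + (-5 - 16)) = 498/(-130 - 21) = 498/(-151) = 498*(-1/151) = -498/151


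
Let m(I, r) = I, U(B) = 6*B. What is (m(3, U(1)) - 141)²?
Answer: 19044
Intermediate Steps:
(m(3, U(1)) - 141)² = (3 - 141)² = (-138)² = 19044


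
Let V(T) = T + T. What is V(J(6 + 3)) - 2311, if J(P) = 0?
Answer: -2311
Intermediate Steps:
V(T) = 2*T
V(J(6 + 3)) - 2311 = 2*0 - 2311 = 0 - 2311 = -2311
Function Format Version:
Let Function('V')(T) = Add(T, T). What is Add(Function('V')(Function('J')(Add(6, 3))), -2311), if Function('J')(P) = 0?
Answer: -2311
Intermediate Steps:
Function('V')(T) = Mul(2, T)
Add(Function('V')(Function('J')(Add(6, 3))), -2311) = Add(Mul(2, 0), -2311) = Add(0, -2311) = -2311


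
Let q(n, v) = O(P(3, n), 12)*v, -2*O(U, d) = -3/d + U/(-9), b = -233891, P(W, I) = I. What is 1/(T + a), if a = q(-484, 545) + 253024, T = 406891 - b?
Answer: 72/63303817 ≈ 1.1374e-6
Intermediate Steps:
O(U, d) = U/18 + 3/(2*d) (O(U, d) = -(-3/d + U/(-9))/2 = -(-3/d + U*(-⅑))/2 = -(-3/d - U/9)/2 = U/18 + 3/(2*d))
q(n, v) = v*(⅛ + n/18) (q(n, v) = ((1/18)*(27 + n*12)/12)*v = ((1/18)*(1/12)*(27 + 12*n))*v = (⅛ + n/18)*v = v*(⅛ + n/18))
T = 640782 (T = 406891 - 1*(-233891) = 406891 + 233891 = 640782)
a = 17167513/72 (a = (1/72)*545*(9 + 4*(-484)) + 253024 = (1/72)*545*(9 - 1936) + 253024 = (1/72)*545*(-1927) + 253024 = -1050215/72 + 253024 = 17167513/72 ≈ 2.3844e+5)
1/(T + a) = 1/(640782 + 17167513/72) = 1/(63303817/72) = 72/63303817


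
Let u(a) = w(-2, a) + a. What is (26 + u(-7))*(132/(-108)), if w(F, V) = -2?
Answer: -187/9 ≈ -20.778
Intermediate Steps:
u(a) = -2 + a
(26 + u(-7))*(132/(-108)) = (26 + (-2 - 7))*(132/(-108)) = (26 - 9)*(132*(-1/108)) = 17*(-11/9) = -187/9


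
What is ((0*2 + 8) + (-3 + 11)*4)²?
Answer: 1600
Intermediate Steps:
((0*2 + 8) + (-3 + 11)*4)² = ((0 + 8) + 8*4)² = (8 + 32)² = 40² = 1600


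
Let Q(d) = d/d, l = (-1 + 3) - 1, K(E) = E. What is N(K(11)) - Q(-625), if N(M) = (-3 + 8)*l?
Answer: 4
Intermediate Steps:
l = 1 (l = 2 - 1 = 1)
N(M) = 5 (N(M) = (-3 + 8)*1 = 5*1 = 5)
Q(d) = 1
N(K(11)) - Q(-625) = 5 - 1*1 = 5 - 1 = 4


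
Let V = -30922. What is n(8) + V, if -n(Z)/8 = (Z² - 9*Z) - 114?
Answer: -29946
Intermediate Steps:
n(Z) = 912 - 8*Z² + 72*Z (n(Z) = -8*((Z² - 9*Z) - 114) = -8*(-114 + Z² - 9*Z) = 912 - 8*Z² + 72*Z)
n(8) + V = (912 - 8*8² + 72*8) - 30922 = (912 - 8*64 + 576) - 30922 = (912 - 512 + 576) - 30922 = 976 - 30922 = -29946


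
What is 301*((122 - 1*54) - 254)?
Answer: -55986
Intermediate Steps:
301*((122 - 1*54) - 254) = 301*((122 - 54) - 254) = 301*(68 - 254) = 301*(-186) = -55986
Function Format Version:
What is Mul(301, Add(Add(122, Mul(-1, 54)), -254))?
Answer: -55986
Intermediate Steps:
Mul(301, Add(Add(122, Mul(-1, 54)), -254)) = Mul(301, Add(Add(122, -54), -254)) = Mul(301, Add(68, -254)) = Mul(301, -186) = -55986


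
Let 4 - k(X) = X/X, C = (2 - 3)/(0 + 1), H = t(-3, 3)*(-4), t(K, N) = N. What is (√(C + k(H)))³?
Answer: 2*√2 ≈ 2.8284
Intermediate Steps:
H = -12 (H = 3*(-4) = -12)
C = -1 (C = -1/1 = -1*1 = -1)
k(X) = 3 (k(X) = 4 - X/X = 4 - 1*1 = 4 - 1 = 3)
(√(C + k(H)))³ = (√(-1 + 3))³ = (√2)³ = 2*√2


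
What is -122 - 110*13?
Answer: -1552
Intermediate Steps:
-122 - 110*13 = -122 - 1430 = -1552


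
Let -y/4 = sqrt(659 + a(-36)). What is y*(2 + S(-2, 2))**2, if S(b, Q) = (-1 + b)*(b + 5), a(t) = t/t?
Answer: -392*sqrt(165) ≈ -5035.3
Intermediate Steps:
a(t) = 1
S(b, Q) = (-1 + b)*(5 + b)
y = -8*sqrt(165) (y = -4*sqrt(659 + 1) = -8*sqrt(165) ≈ -102.76)
y*(2 + S(-2, 2))**2 = (-8*sqrt(165))*(2 + (-5 + (-2)**2 + 4*(-2)))**2 = (-8*sqrt(165))*(2 + (-5 + 4 - 8))**2 = (-8*sqrt(165))*(2 - 9)**2 = -8*sqrt(165)*(-7)**2 = -8*sqrt(165)*49 = -392*sqrt(165)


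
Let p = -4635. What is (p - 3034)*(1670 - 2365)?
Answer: 5329955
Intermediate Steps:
(p - 3034)*(1670 - 2365) = (-4635 - 3034)*(1670 - 2365) = -7669*(-695) = 5329955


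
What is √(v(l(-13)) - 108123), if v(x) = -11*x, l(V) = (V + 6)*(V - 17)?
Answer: I*√110433 ≈ 332.31*I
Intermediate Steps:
l(V) = (-17 + V)*(6 + V) (l(V) = (6 + V)*(-17 + V) = (-17 + V)*(6 + V))
√(v(l(-13)) - 108123) = √(-11*(-102 + (-13)² - 11*(-13)) - 108123) = √(-11*(-102 + 169 + 143) - 108123) = √(-11*210 - 108123) = √(-2310 - 108123) = √(-110433) = I*√110433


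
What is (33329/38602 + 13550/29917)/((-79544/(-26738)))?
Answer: 20323029641617/45930934184248 ≈ 0.44247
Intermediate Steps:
(33329/38602 + 13550/29917)/((-79544/(-26738))) = (33329*(1/38602) + 13550*(1/29917))/((-79544*(-1/26738))) = (33329/38602 + 13550/29917)/(39772/13369) = (1520160793/1154856034)*(13369/39772) = 20323029641617/45930934184248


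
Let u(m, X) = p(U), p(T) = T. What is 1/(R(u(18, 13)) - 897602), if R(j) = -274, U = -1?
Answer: -1/897876 ≈ -1.1137e-6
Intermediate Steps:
u(m, X) = -1
1/(R(u(18, 13)) - 897602) = 1/(-274 - 897602) = 1/(-897876) = -1/897876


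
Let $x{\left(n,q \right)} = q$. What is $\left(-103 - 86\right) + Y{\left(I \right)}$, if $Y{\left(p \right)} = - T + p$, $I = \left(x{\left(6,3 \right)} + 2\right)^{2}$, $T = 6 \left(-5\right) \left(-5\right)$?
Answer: $-314$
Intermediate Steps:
$T = 150$ ($T = \left(-30\right) \left(-5\right) = 150$)
$I = 25$ ($I = \left(3 + 2\right)^{2} = 5^{2} = 25$)
$Y{\left(p \right)} = -150 + p$ ($Y{\left(p \right)} = \left(-1\right) 150 + p = -150 + p$)
$\left(-103 - 86\right) + Y{\left(I \right)} = \left(-103 - 86\right) + \left(-150 + 25\right) = -189 - 125 = -314$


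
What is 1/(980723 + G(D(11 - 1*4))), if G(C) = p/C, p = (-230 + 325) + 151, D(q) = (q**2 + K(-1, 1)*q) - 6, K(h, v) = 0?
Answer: 43/42171335 ≈ 1.0196e-6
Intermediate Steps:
D(q) = -6 + q**2 (D(q) = (q**2 + 0*q) - 6 = (q**2 + 0) - 6 = q**2 - 6 = -6 + q**2)
p = 246 (p = 95 + 151 = 246)
G(C) = 246/C
1/(980723 + G(D(11 - 1*4))) = 1/(980723 + 246/(-6 + (11 - 1*4)**2)) = 1/(980723 + 246/(-6 + (11 - 4)**2)) = 1/(980723 + 246/(-6 + 7**2)) = 1/(980723 + 246/(-6 + 49)) = 1/(980723 + 246/43) = 1/(42171335/43) = 43/42171335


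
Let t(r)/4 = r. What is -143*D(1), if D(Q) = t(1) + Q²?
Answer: -715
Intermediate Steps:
t(r) = 4*r
D(Q) = 4 + Q² (D(Q) = 4*1 + Q² = 4 + Q²)
-143*D(1) = -143*(4 + 1²) = -143*(4 + 1) = -143*5 = -715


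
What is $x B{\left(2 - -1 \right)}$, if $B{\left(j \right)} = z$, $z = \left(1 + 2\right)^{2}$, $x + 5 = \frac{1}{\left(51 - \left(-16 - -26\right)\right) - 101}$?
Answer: $- \frac{903}{20} \approx -45.15$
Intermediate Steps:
$x = - \frac{301}{60}$ ($x = -5 + \frac{1}{\left(51 - \left(-16 - -26\right)\right) - 101} = -5 + \frac{1}{\left(51 - \left(-16 + 26\right)\right) - 101} = -5 + \frac{1}{\left(51 - 10\right) - 101} = -5 + \frac{1}{41 - 101} = -5 + \frac{1}{-60} = -5 - \frac{1}{60} = - \frac{301}{60} \approx -5.0167$)
$z = 9$ ($z = 3^{2} = 9$)
$B{\left(j \right)} = 9$
$x B{\left(2 - -1 \right)} = \left(- \frac{301}{60}\right) 9 = - \frac{903}{20}$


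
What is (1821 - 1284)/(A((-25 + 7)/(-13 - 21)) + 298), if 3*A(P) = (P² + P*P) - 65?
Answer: 465579/239743 ≈ 1.9420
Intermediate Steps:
A(P) = -65/3 + 2*P²/3 (A(P) = ((P² + P*P) - 65)/3 = ((P² + P²) - 65)/3 = (2*P² - 65)/3 = (-65 + 2*P²)/3 = -65/3 + 2*P²/3)
(1821 - 1284)/(A((-25 + 7)/(-13 - 21)) + 298) = (1821 - 1284)/((-65/3 + 2*((-25 + 7)/(-13 - 21))²/3) + 298) = 537/((-65/3 + 2*(-18/(-34))²/3) + 298) = 537/((-65/3 + 2*(-18*(-1/34))²/3) + 298) = 537/((-65/3 + 2*(9/17)²/3) + 298) = 537/((-65/3 + (⅔)*(81/289)) + 298) = 537/((-65/3 + 54/289) + 298) = 537/(-18623/867 + 298) = 537/(239743/867) = 537*(867/239743) = 465579/239743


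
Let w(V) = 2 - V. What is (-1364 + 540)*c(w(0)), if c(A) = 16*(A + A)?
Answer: -52736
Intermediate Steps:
c(A) = 32*A (c(A) = 16*(2*A) = 32*A)
(-1364 + 540)*c(w(0)) = (-1364 + 540)*(32*(2 - 1*0)) = -26368*(2 + 0) = -26368*2 = -824*64 = -52736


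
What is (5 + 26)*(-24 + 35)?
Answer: 341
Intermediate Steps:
(5 + 26)*(-24 + 35) = 31*11 = 341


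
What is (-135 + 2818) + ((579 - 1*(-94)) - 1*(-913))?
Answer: 4269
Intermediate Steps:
(-135 + 2818) + ((579 - 1*(-94)) - 1*(-913)) = 2683 + ((579 + 94) + 913) = 2683 + (673 + 913) = 2683 + 1586 = 4269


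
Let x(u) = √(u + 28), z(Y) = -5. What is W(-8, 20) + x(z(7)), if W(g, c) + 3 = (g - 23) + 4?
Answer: -30 + √23 ≈ -25.204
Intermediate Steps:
W(g, c) = -22 + g (W(g, c) = -3 + ((g - 23) + 4) = -3 + ((-23 + g) + 4) = -3 + (-19 + g) = -22 + g)
x(u) = √(28 + u)
W(-8, 20) + x(z(7)) = (-22 - 8) + √(28 - 5) = -30 + √23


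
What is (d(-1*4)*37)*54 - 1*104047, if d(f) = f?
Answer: -112039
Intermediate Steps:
(d(-1*4)*37)*54 - 1*104047 = (-1*4*37)*54 - 1*104047 = -4*37*54 - 104047 = -148*54 - 104047 = -7992 - 104047 = -112039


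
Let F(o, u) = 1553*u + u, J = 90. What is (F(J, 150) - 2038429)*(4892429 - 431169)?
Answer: -8054042054540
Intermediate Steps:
F(o, u) = 1554*u
(F(J, 150) - 2038429)*(4892429 - 431169) = (1554*150 - 2038429)*(4892429 - 431169) = (233100 - 2038429)*4461260 = -1805329*4461260 = -8054042054540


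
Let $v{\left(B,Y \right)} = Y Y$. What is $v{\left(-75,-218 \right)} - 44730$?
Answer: $2794$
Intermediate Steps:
$v{\left(B,Y \right)} = Y^{2}$
$v{\left(-75,-218 \right)} - 44730 = \left(-218\right)^{2} - 44730 = 47524 - 44730 = 2794$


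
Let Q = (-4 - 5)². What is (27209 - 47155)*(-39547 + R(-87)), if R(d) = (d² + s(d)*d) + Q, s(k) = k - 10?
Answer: 467893268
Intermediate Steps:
s(k) = -10 + k
Q = 81 (Q = (-9)² = 81)
R(d) = 81 + d² + d*(-10 + d) (R(d) = (d² + (-10 + d)*d) + 81 = (d² + d*(-10 + d)) + 81 = 81 + d² + d*(-10 + d))
(27209 - 47155)*(-39547 + R(-87)) = (27209 - 47155)*(-39547 + (81 + (-87)² - 87*(-10 - 87))) = -19946*(-39547 + (81 + 7569 - 87*(-97))) = -19946*(-39547 + (81 + 7569 + 8439)) = -19946*(-39547 + 16089) = -19946*(-23458) = 467893268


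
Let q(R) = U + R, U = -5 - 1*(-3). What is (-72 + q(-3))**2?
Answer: 5929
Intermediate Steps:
U = -2 (U = -5 + 3 = -2)
q(R) = -2 + R
(-72 + q(-3))**2 = (-72 + (-2 - 3))**2 = (-72 - 5)**2 = (-77)**2 = 5929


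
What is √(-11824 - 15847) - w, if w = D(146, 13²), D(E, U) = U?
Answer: -169 + I*√27671 ≈ -169.0 + 166.35*I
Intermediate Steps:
w = 169 (w = 13² = 169)
√(-11824 - 15847) - w = √(-11824 - 15847) - 1*169 = √(-27671) - 169 = I*√27671 - 169 = -169 + I*√27671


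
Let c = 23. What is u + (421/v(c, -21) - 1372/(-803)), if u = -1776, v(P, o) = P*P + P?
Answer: -786127249/443256 ≈ -1773.5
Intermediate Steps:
v(P, o) = P + P**2 (v(P, o) = P**2 + P = P + P**2)
u + (421/v(c, -21) - 1372/(-803)) = -1776 + (421/((23*(1 + 23))) - 1372/(-803)) = -1776 + (421/((23*24)) - 1372*(-1/803)) = -1776 + (421/552 + 1372/803) = -1776 + 1095407/443256 = -786127249/443256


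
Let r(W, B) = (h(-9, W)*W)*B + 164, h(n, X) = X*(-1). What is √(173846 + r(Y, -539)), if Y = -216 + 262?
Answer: √1314534 ≈ 1146.5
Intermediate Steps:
h(n, X) = -X
Y = 46
r(W, B) = 164 - B*W² (r(W, B) = ((-W)*W)*B + 164 = (-W²)*B + 164 = -B*W² + 164 = 164 - B*W²)
√(173846 + r(Y, -539)) = √(173846 + (164 - 1*(-539)*46²)) = √(173846 + (164 - 1*(-539)*2116)) = √(173846 + (164 + 1140524)) = √(173846 + 1140688) = √1314534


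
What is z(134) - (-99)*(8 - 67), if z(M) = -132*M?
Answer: -23529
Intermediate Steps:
z(134) - (-99)*(8 - 67) = -132*134 - (-99)*(8 - 67) = -17688 - (-99)*(-59) = -17688 - 1*5841 = -17688 - 5841 = -23529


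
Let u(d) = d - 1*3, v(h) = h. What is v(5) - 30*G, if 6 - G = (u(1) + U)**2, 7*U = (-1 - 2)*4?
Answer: 11705/49 ≈ 238.88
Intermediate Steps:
U = -12/7 (U = ((-1 - 2)*4)/7 = (-3*4)/7 = (1/7)*(-12) = -12/7 ≈ -1.7143)
u(d) = -3 + d (u(d) = d - 3 = -3 + d)
G = -382/49 (G = 6 - ((-3 + 1) - 12/7)**2 = 6 - (-2 - 12/7)**2 = 6 - (-26/7)**2 = 6 - 1*676/49 = 6 - 676/49 = -382/49 ≈ -7.7959)
v(5) - 30*G = 5 - 30*(-382/49) = 5 + 11460/49 = 11705/49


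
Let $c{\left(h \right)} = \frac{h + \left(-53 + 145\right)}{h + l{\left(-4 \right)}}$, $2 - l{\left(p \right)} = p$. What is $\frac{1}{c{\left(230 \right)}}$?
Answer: $\frac{118}{161} \approx 0.73292$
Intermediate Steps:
$l{\left(p \right)} = 2 - p$
$c{\left(h \right)} = \frac{92 + h}{6 + h}$ ($c{\left(h \right)} = \frac{h + \left(-53 + 145\right)}{h + \left(2 - -4\right)} = \frac{h + 92}{h + \left(2 + 4\right)} = \frac{92 + h}{h + 6} = \frac{92 + h}{6 + h}$)
$\frac{1}{c{\left(230 \right)}} = \frac{1}{\frac{1}{6 + 230} \left(92 + 230\right)} = \frac{1}{\frac{1}{236} \cdot 322} = \frac{1}{\frac{161}{118}} = \frac{118}{161}$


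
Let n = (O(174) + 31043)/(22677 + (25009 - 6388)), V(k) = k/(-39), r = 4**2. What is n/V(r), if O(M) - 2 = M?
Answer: -405847/220256 ≈ -1.8426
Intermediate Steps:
r = 16
V(k) = -k/39
O(M) = 2 + M
n = 31219/41298 (n = ((2 + 174) + 31043)/(22677 + (25009 - 6388)) = (176 + 31043)/(22677 + 18621) = 31219/41298 ≈ 0.75594)
n/V(r) = 31219/(41298*((-1/39*16))) = 31219/(41298*(-16/39)) = (31219/41298)*(-39/16) = -405847/220256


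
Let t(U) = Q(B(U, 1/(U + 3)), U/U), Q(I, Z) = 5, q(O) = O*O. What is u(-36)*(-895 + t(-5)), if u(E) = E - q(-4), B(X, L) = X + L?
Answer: 46280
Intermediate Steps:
q(O) = O²
B(X, L) = L + X
u(E) = -16 + E (u(E) = E - 1*(-4)² = E - 1*16 = E - 16 = -16 + E)
t(U) = 5
u(-36)*(-895 + t(-5)) = (-16 - 36)*(-895 + 5) = -52*(-890) = 46280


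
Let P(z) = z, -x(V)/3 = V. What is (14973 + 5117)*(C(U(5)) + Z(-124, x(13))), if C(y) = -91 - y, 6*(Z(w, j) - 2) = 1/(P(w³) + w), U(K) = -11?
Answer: -8963736762925/5720244 ≈ -1.5670e+6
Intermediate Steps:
x(V) = -3*V
Z(w, j) = 2 + 1/(6*(w + w³)) (Z(w, j) = 2 + 1/(6*(w³ + w)) = 2 + 1/(6*(w + w³)))
(14973 + 5117)*(C(U(5)) + Z(-124, x(13))) = (14973 + 5117)*((-91 - 1*(-11)) + (⅙)*(1 + 12*(-124) + 12*(-124)³)/(-124*(1 + (-124)²))) = 20090*((-91 + 11) + (⅙)*(-1/124)*(1 - 1488 + 12*(-1906624))/(1 + 15376)) = 20090*(-80 + (⅙)*(-1/124)*(1 - 1488 - 22879488)/15377) = 20090*(-80 + (⅙)*(-1/124)*(1/15377)*(-22880975)) = 20090*(-80 + 22880975/11440488) = 20090*(-892358065/11440488) = -8963736762925/5720244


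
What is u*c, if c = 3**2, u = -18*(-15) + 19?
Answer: 2601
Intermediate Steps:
u = 289 (u = 270 + 19 = 289)
c = 9
u*c = 289*9 = 2601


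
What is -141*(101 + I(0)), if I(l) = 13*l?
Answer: -14241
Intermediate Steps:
-141*(101 + I(0)) = -141*(101 + 13*0) = -141*(101 + 0) = -141*101 = -14241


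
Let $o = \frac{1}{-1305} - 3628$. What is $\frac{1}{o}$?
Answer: $- \frac{1305}{4734541} \approx -0.00027563$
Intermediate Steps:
$o = - \frac{4734541}{1305}$ ($o = - \frac{1}{1305} - 3628 = - \frac{4734541}{1305} \approx -3628.0$)
$\frac{1}{o} = \frac{1}{- \frac{4734541}{1305}} = - \frac{1305}{4734541}$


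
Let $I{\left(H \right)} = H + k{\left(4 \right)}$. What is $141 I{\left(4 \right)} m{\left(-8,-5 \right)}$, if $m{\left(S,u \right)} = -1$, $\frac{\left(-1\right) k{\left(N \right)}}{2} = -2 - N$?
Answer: $-2256$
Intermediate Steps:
$k{\left(N \right)} = 4 + 2 N$ ($k{\left(N \right)} = - 2 \left(-2 - N\right) = 4 + 2 N$)
$I{\left(H \right)} = 12 + H$ ($I{\left(H \right)} = H + \left(4 + 2 \cdot 4\right) = H + \left(4 + 8\right) = H + 12 = 12 + H$)
$141 I{\left(4 \right)} m{\left(-8,-5 \right)} = 141 \left(12 + 4\right) \left(-1\right) = 141 \cdot 16 \left(-1\right) = 2256 \left(-1\right) = -2256$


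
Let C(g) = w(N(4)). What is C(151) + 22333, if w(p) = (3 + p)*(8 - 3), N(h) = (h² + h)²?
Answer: 24348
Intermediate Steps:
N(h) = (h + h²)²
w(p) = 15 + 5*p (w(p) = (3 + p)*5 = 15 + 5*p)
C(g) = 2015 (C(g) = 15 + 5*(4²*(1 + 4)²) = 15 + 5*(16*5²) = 15 + 5*(16*25) = 15 + 5*400 = 15 + 2000 = 2015)
C(151) + 22333 = 2015 + 22333 = 24348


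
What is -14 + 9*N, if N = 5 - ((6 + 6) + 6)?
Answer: -131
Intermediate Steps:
N = -13 (N = 5 - (12 + 6) = 5 - 1*18 = 5 - 18 = -13)
-14 + 9*N = -14 + 9*(-13) = -14 - 117 = -131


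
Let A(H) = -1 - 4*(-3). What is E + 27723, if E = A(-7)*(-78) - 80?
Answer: 26785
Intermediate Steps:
A(H) = 11 (A(H) = -1 + 12 = 11)
E = -938 (E = 11*(-78) - 80 = -858 - 80 = -938)
E + 27723 = -938 + 27723 = 26785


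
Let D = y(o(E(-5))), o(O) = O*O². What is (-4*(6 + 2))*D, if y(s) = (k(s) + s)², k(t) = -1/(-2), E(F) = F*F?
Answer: -7813000008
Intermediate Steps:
E(F) = F²
k(t) = ½ (k(t) = -1*(-½) = ½)
o(O) = O³
y(s) = (½ + s)²
D = 976625001/4 (D = (1 + 2*((-5)²)³)²/4 = (1 + 2*25³)²/4 = (1 + 2*15625)²/4 = (1 + 31250)²/4 = (¼)*31251² = (¼)*976625001 = 976625001/4 ≈ 2.4416e+8)
(-4*(6 + 2))*D = -4*(6 + 2)*(976625001/4) = -4*8*(976625001/4) = -32*976625001/4 = -7813000008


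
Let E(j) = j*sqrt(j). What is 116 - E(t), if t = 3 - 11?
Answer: 116 + 16*I*sqrt(2) ≈ 116.0 + 22.627*I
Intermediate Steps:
t = -8
E(j) = j**(3/2)
116 - E(t) = 116 - (-8)**(3/2) = 116 - (-16)*I*sqrt(2) = 116 + 16*I*sqrt(2)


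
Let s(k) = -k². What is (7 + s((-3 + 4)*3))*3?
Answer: -6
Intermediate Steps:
(7 + s((-3 + 4)*3))*3 = (7 - ((-3 + 4)*3)²)*3 = (7 - (1*3)²)*3 = (7 - 1*3²)*3 = (7 - 1*9)*3 = (7 - 9)*3 = -2*3 = -6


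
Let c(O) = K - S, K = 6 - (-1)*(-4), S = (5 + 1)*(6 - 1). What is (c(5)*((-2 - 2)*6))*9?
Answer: 6048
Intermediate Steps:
S = 30 (S = 6*5 = 30)
K = 2 (K = 6 - 1*4 = 6 - 4 = 2)
c(O) = -28 (c(O) = 2 - 1*30 = 2 - 30 = -28)
(c(5)*((-2 - 2)*6))*9 = -28*(-2 - 2)*6*9 = -(-112)*6*9 = -28*(-24)*9 = 672*9 = 6048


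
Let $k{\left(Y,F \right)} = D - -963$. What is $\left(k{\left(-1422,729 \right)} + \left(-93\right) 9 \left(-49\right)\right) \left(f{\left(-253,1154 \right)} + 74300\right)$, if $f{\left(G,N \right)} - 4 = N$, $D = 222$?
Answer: $3184176684$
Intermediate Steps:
$f{\left(G,N \right)} = 4 + N$
$k{\left(Y,F \right)} = 1185$ ($k{\left(Y,F \right)} = 222 - -963 = 222 + 963 = 1185$)
$\left(k{\left(-1422,729 \right)} + \left(-93\right) 9 \left(-49\right)\right) \left(f{\left(-253,1154 \right)} + 74300\right) = \left(1185 + \left(-93\right) 9 \left(-49\right)\right) \left(\left(4 + 1154\right) + 74300\right) = \left(1185 - -41013\right) \left(1158 + 74300\right) = \left(1185 + 41013\right) 75458 = 42198 \cdot 75458 = 3184176684$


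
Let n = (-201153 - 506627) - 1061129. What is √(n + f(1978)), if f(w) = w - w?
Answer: I*√1768909 ≈ 1330.0*I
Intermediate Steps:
f(w) = 0
n = -1768909 (n = -707780 - 1061129 = -1768909)
√(n + f(1978)) = √(-1768909 + 0) = √(-1768909) = I*√1768909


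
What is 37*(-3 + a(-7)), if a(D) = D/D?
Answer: -74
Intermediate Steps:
a(D) = 1
37*(-3 + a(-7)) = 37*(-3 + 1) = 37*(-2) = -74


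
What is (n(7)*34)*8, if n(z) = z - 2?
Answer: 1360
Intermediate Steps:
n(z) = -2 + z
(n(7)*34)*8 = ((-2 + 7)*34)*8 = (5*34)*8 = 170*8 = 1360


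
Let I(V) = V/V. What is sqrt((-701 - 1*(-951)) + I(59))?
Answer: sqrt(251) ≈ 15.843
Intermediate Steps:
I(V) = 1
sqrt((-701 - 1*(-951)) + I(59)) = sqrt((-701 - 1*(-951)) + 1) = sqrt((-701 + 951) + 1) = sqrt(250 + 1) = sqrt(251)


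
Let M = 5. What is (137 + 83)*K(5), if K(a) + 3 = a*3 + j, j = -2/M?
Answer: 2552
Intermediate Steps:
j = -⅖ (j = -2/5 = -2*⅕ = -⅖ ≈ -0.40000)
K(a) = -17/5 + 3*a (K(a) = -3 + (a*3 - ⅖) = -3 + (3*a - ⅖) = -3 + (-⅖ + 3*a) = -17/5 + 3*a)
(137 + 83)*K(5) = (137 + 83)*(-17/5 + 3*5) = 220*(-17/5 + 15) = 220*(58/5) = 2552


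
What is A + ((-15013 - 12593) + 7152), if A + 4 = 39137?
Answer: 18679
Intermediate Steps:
A = 39133 (A = -4 + 39137 = 39133)
A + ((-15013 - 12593) + 7152) = 39133 + ((-15013 - 12593) + 7152) = 39133 + (-27606 + 7152) = 39133 - 20454 = 18679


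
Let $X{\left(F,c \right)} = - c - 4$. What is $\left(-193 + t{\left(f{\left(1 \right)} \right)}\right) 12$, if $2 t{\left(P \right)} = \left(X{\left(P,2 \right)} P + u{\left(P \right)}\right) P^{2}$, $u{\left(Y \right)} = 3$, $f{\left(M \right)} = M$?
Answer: $-2334$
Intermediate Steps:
$X{\left(F,c \right)} = -4 - c$
$t{\left(P \right)} = \frac{P^{2} \left(3 - 6 P\right)}{2}$ ($t{\left(P \right)} = \frac{\left(\left(-4 - 2\right) P + 3\right) P^{2}}{2} = \frac{\left(- 6 P + 3\right) P^{2}}{2} = \frac{\left(3 - 6 P\right) P^{2}}{2} = \frac{P^{2} \left(3 - 6 P\right)}{2}$)
$\left(-193 + t{\left(f{\left(1 \right)} \right)}\right) 12 = \left(-193 + 1^{2} \left(\frac{3}{2} - 3\right)\right) 12 = \left(-193 + 1 \left(\frac{3}{2} - 3\right)\right) 12 = \left(-193 + 1 \left(- \frac{3}{2}\right)\right) 12 = \left(-193 - \frac{3}{2}\right) 12 = \left(- \frac{389}{2}\right) 12 = -2334$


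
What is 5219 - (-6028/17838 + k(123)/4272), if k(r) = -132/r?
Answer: 679462442603/130181724 ≈ 5219.3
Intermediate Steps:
5219 - (-6028/17838 + k(123)/4272) = 5219 - (-6028/17838 - 132/123/4272) = 5219 - (-6028*1/17838 - 132*1/123*(1/4272)) = 5219 - (-3014/8919 - 44/41*1/4272) = 5219 - (-3014/8919 - 11/43788) = 5219 - 1*(-44025047/130181724) = 5219 + 44025047/130181724 = 679462442603/130181724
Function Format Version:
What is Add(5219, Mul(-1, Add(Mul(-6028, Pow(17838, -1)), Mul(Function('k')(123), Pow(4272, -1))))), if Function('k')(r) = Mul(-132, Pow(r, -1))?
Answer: Rational(679462442603, 130181724) ≈ 5219.3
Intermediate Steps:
Add(5219, Mul(-1, Add(Mul(-6028, Pow(17838, -1)), Mul(Function('k')(123), Pow(4272, -1))))) = Add(5219, Mul(-1, Add(Mul(-6028, Pow(17838, -1)), Mul(Mul(-132, Pow(123, -1)), Pow(4272, -1))))) = Add(5219, Mul(-1, Add(Mul(-6028, Rational(1, 17838)), Mul(Mul(-132, Rational(1, 123)), Rational(1, 4272))))) = Add(5219, Mul(-1, Add(Rational(-3014, 8919), Mul(Rational(-44, 41), Rational(1, 4272))))) = Add(5219, Mul(-1, Add(Rational(-3014, 8919), Rational(-11, 43788)))) = Add(5219, Mul(-1, Rational(-44025047, 130181724))) = Add(5219, Rational(44025047, 130181724)) = Rational(679462442603, 130181724)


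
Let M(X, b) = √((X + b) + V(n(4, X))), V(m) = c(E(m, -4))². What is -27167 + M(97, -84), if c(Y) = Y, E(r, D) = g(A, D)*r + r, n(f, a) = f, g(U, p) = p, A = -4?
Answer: -27167 + √157 ≈ -27154.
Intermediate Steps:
E(r, D) = r + D*r (E(r, D) = D*r + r = r + D*r)
V(m) = 9*m² (V(m) = (m*(1 - 4))² = (m*(-3))² = (-3*m)² = 9*m²)
M(X, b) = √(144 + X + b) (M(X, b) = √((X + b) + 9*4²) = √((X + b) + 9*16) = √((X + b) + 144) = √(144 + X + b))
-27167 + M(97, -84) = -27167 + √(144 + 97 - 84) = -27167 + √157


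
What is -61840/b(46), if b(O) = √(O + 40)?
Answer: -30920*√86/43 ≈ -6668.4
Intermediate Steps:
b(O) = √(40 + O)
-61840/b(46) = -61840/√(40 + 46) = -61840*√86/86 = -30920*√86/43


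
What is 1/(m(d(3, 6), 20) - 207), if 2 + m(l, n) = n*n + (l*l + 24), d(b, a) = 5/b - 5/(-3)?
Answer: 9/2035 ≈ 0.0044226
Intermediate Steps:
d(b, a) = 5/3 + 5/b (d(b, a) = 5/b - 5*(-⅓) = 5/b + 5/3 = 5/3 + 5/b)
m(l, n) = 22 + l² + n² (m(l, n) = -2 + (n*n + (l*l + 24)) = -2 + (n² + (l² + 24)) = -2 + (n² + (24 + l²)) = -2 + (24 + l² + n²) = 22 + l² + n²)
1/(m(d(3, 6), 20) - 207) = 1/((22 + (5/3 + 5/3)² + 20²) - 207) = 1/((22 + (5/3 + 5*(⅓))² + 400) - 207) = 1/((22 + (5/3 + 5/3)² + 400) - 207) = 1/((22 + (10/3)² + 400) - 207) = 1/((22 + 100/9 + 400) - 207) = 1/(3898/9 - 207) = 1/(2035/9) = 9/2035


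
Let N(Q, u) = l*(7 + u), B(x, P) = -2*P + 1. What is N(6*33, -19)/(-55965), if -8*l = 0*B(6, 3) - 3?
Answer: 3/37310 ≈ 8.0407e-5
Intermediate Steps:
B(x, P) = 1 - 2*P
l = 3/8 (l = -(0*(1 - 2*3) - 3)/8 = -(0*(1 - 6) - 3)/8 = -(0*(-5) - 3)/8 = -(0 - 3)/8 = -1/8*(-3) = 3/8 ≈ 0.37500)
N(Q, u) = 21/8 + 3*u/8 (N(Q, u) = 3*(7 + u)/8 = 21/8 + 3*u/8)
N(6*33, -19)/(-55965) = (21/8 + (3/8)*(-19))/(-55965) = (21/8 - 57/8)*(-1/55965) = -9/2*(-1/55965) = 3/37310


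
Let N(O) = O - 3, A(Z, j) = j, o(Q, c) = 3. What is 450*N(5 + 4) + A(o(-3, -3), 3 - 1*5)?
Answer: 2698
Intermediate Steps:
N(O) = -3 + O
450*N(5 + 4) + A(o(-3, -3), 3 - 1*5) = 450*(-3 + (5 + 4)) + (3 - 1*5) = 450*(-3 + 9) + (3 - 5) = 450*6 - 2 = 2700 - 2 = 2698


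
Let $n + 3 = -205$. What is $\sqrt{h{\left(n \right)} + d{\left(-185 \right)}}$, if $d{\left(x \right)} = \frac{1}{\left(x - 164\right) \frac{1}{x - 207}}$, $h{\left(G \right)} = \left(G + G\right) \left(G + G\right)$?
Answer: $\frac{2 \sqrt{5269632666}}{349} \approx 416.0$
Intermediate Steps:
$n = -208$ ($n = -3 - 205 = -208$)
$h{\left(G \right)} = 4 G^{2}$ ($h{\left(G \right)} = 2 G 2 G = 4 G^{2}$)
$d{\left(x \right)} = \frac{-207 + x}{-164 + x}$ ($d{\left(x \right)} = \frac{1}{\left(-164 + x\right) \frac{1}{-207 + x}} = \frac{1}{\frac{1}{-207 + x} \left(-164 + x\right)} = \frac{-207 + x}{-164 + x}$)
$\sqrt{h{\left(n \right)} + d{\left(-185 \right)}} = \sqrt{4 \left(-208\right)^{2} + \frac{-207 - 185}{-164 - 185}} = \sqrt{4 \cdot 43264 + \frac{1}{-349} \left(-392\right)} = \sqrt{173056 - - \frac{392}{349}} = \sqrt{173056 + \frac{392}{349}} = \sqrt{\frac{60396936}{349}} = \frac{2 \sqrt{5269632666}}{349}$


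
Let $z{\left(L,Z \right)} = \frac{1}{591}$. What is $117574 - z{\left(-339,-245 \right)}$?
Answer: $\frac{69486233}{591} \approx 1.1757 \cdot 10^{5}$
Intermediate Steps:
$z{\left(L,Z \right)} = \frac{1}{591}$
$117574 - z{\left(-339,-245 \right)} = 117574 - \frac{1}{591} = \frac{69486233}{591}$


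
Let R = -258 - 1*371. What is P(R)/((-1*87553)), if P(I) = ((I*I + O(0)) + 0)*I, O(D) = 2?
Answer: 248859447/87553 ≈ 2842.4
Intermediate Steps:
R = -629 (R = -258 - 371 = -629)
P(I) = I*(2 + I²) (P(I) = ((I*I + 2) + 0)*I = ((I² + 2) + 0)*I = ((2 + I²) + 0)*I = (2 + I²)*I = I*(2 + I²))
P(R)/((-1*87553)) = (-629*(2 + (-629)²))/((-1*87553)) = -629*(2 + 395641)/(-87553) = -629*395643*(-1/87553) = -248859447*(-1/87553) = 248859447/87553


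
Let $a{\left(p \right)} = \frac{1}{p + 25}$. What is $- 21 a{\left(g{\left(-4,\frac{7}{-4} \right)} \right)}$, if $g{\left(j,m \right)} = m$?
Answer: $- \frac{28}{31} \approx -0.90323$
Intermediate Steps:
$a{\left(p \right)} = \frac{1}{25 + p}$
$- 21 a{\left(g{\left(-4,\frac{7}{-4} \right)} \right)} = - \frac{21}{25 + \frac{7}{-4}} = - \frac{21}{25 + 7 \left(- \frac{1}{4}\right)} = - \frac{21}{25 - \frac{7}{4}} = - \frac{21}{\frac{93}{4}} = \left(-21\right) \frac{4}{93} = - \frac{28}{31}$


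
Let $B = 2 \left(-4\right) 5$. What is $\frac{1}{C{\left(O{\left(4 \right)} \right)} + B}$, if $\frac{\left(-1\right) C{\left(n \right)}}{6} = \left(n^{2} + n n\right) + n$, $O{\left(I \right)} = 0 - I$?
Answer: $- \frac{1}{208} \approx -0.0048077$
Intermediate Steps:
$B = -40$ ($B = \left(-8\right) 5 = -40$)
$O{\left(I \right)} = - I$
$C{\left(n \right)} = - 12 n^{2} - 6 n$ ($C{\left(n \right)} = - 6 \left(\left(n^{2} + n n\right) + n\right) = - 6 \left(\left(n^{2} + n^{2}\right) + n\right) = - 6 \left(2 n^{2} + n\right) = - 6 \left(n + 2 n^{2}\right) = - 12 n^{2} - 6 n$)
$\frac{1}{C{\left(O{\left(4 \right)} \right)} + B} = \frac{1}{- 6 \left(\left(-1\right) 4\right) \left(1 + 2 \left(\left(-1\right) 4\right)\right) - 40} = \frac{1}{\left(-6\right) \left(-4\right) \left(1 + 2 \left(-4\right)\right) - 40} = \frac{1}{\left(-6\right) \left(-4\right) \left(1 - 8\right) - 40} = \frac{1}{\left(-6\right) \left(-4\right) \left(-7\right) - 40} = \frac{1}{-168 - 40} = \frac{1}{-208} = - \frac{1}{208}$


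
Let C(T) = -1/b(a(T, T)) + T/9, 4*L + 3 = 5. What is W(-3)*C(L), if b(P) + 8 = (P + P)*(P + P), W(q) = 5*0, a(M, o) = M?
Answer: 0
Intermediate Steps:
W(q) = 0
L = 1/2 (L = -3/4 + (1/4)*5 = -3/4 + 5/4 = 1/2 ≈ 0.50000)
b(P) = -8 + 4*P**2 (b(P) = -8 + (P + P)*(P + P) = -8 + (2*P)*(2*P) = -8 + 4*P**2)
C(T) = -1/(-8 + 4*T**2) + T/9
W(-3)*C(L) = 0*((-9 + 4*(1/2)*(-2 + (1/2)**2))/(36*(-2 + (1/2)**2))) = 0*((-9 + 4*(1/2)*(-2 + 1/4))/(36*(-2 + 1/4))) = 0*((-9 + 4*(1/2)*(-7/4))/(36*(-7/4))) = 0*((1/36)*(-4/7)*(-9 - 7/2)) = 0*((1/36)*(-4/7)*(-25/2)) = 0*(25/126) = 0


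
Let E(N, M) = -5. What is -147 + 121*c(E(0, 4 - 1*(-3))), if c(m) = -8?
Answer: -1115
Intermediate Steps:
-147 + 121*c(E(0, 4 - 1*(-3))) = -147 + 121*(-8) = -147 - 968 = -1115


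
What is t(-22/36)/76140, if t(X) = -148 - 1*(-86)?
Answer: -31/38070 ≈ -0.00081429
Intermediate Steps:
t(X) = -62 (t(X) = -148 + 86 = -62)
t(-22/36)/76140 = -62/76140 = -62*1/76140 = -31/38070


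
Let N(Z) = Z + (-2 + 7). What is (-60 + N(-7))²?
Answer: 3844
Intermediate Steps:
N(Z) = 5 + Z (N(Z) = Z + 5 = 5 + Z)
(-60 + N(-7))² = (-60 + (5 - 7))² = (-60 - 2)² = (-62)² = 3844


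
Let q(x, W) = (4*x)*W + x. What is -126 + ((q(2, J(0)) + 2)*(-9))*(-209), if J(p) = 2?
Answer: 37494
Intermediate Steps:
q(x, W) = x + 4*W*x (q(x, W) = 4*W*x + x = x + 4*W*x)
-126 + ((q(2, J(0)) + 2)*(-9))*(-209) = -126 + ((2*(1 + 4*2) + 2)*(-9))*(-209) = -126 + ((2*(1 + 8) + 2)*(-9))*(-209) = -126 + ((2*9 + 2)*(-9))*(-209) = -126 + ((18 + 2)*(-9))*(-209) = -126 + (20*(-9))*(-209) = -126 - 180*(-209) = -126 + 37620 = 37494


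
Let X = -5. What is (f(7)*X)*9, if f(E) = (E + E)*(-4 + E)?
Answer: -1890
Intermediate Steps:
f(E) = 2*E*(-4 + E) (f(E) = (2*E)*(-4 + E) = 2*E*(-4 + E))
(f(7)*X)*9 = ((2*7*(-4 + 7))*(-5))*9 = ((2*7*3)*(-5))*9 = (42*(-5))*9 = -210*9 = -1890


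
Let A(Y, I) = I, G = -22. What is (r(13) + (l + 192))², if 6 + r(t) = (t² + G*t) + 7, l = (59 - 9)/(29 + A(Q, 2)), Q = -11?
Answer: 5788836/961 ≈ 6023.8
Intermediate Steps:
l = 50/31 (l = (59 - 9)/(29 + 2) = 50/31 ≈ 1.6129)
r(t) = 1 + t² - 22*t (r(t) = -6 + ((t² - 22*t) + 7) = -6 + (7 + t² - 22*t) = 1 + t² - 22*t)
(r(13) + (l + 192))² = ((1 + 13² - 22*13) + (50/31 + 192))² = ((1 + 169 - 286) + 6002/31)² = (-116 + 6002/31)² = (2406/31)² = 5788836/961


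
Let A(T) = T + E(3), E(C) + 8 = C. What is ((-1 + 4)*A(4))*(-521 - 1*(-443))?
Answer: 234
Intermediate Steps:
E(C) = -8 + C
A(T) = -5 + T (A(T) = T + (-8 + 3) = T - 5 = -5 + T)
((-1 + 4)*A(4))*(-521 - 1*(-443)) = ((-1 + 4)*(-5 + 4))*(-521 - 1*(-443)) = (3*(-1))*(-521 + 443) = -3*(-78) = 234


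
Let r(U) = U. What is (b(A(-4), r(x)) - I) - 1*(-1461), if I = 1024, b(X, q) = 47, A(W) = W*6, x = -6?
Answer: 484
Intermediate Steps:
A(W) = 6*W
(b(A(-4), r(x)) - I) - 1*(-1461) = (47 - 1*1024) - 1*(-1461) = (47 - 1024) + 1461 = -977 + 1461 = 484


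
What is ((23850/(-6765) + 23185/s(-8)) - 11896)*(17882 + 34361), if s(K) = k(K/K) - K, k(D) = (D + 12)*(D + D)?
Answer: -8986364874027/15334 ≈ -5.8604e+8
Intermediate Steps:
k(D) = 2*D*(12 + D) (k(D) = (12 + D)*(2*D) = 2*D*(12 + D))
s(K) = 26 - K (s(K) = 2*(K/K)*(12 + K/K) - K = 2*1*(12 + 1) - K = 2*1*13 - K = 26 - K)
((23850/(-6765) + 23185/s(-8)) - 11896)*(17882 + 34361) = ((23850/(-6765) + 23185/(26 - 1*(-8))) - 11896)*(17882 + 34361) = ((23850*(-1/6765) + 23185/(26 + 8)) - 11896)*52243 = ((-1590/451 + 23185/34) - 11896)*52243 = (10402375/15334 - 11896)*52243 = -172010889/15334*52243 = -8986364874027/15334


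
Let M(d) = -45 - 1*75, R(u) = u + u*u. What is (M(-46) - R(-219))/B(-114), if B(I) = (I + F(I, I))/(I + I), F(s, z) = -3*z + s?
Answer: 95724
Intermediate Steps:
R(u) = u + u²
F(s, z) = s - 3*z
M(d) = -120 (M(d) = -45 - 75 = -120)
B(I) = -½ (B(I) = (I + (I - 3*I))/(I + I) = (I - 2*I)/((2*I)) = (-I)*(1/(2*I)) = -½)
(M(-46) - R(-219))/B(-114) = (-120 - (-219)*(1 - 219))/(-½) = (-120 - (-219)*(-218))*(-2) = (-120 - 1*47742)*(-2) = (-120 - 47742)*(-2) = -47862*(-2) = 95724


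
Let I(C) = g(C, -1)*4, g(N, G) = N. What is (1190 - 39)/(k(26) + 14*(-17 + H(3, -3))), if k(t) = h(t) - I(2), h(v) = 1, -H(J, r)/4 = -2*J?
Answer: 1151/91 ≈ 12.648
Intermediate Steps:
H(J, r) = 8*J (H(J, r) = -(-8)*J = 8*J)
I(C) = 4*C (I(C) = C*4 = 4*C)
k(t) = -7 (k(t) = 1 - 4*2 = 1 - 1*8 = 1 - 8 = -7)
(1190 - 39)/(k(26) + 14*(-17 + H(3, -3))) = (1190 - 39)/(-7 + 14*(-17 + 8*3)) = 1151/(-7 + 14*(-17 + 24)) = 1151/(-7 + 14*7) = 1151/(-7 + 98) = 1151/91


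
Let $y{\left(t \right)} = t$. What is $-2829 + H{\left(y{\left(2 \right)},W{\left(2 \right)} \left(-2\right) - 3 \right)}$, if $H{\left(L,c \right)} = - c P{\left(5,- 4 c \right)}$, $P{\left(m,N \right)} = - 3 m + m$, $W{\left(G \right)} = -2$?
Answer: $-2819$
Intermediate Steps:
$P{\left(m,N \right)} = - 2 m$
$H{\left(L,c \right)} = 10 c$ ($H{\left(L,c \right)} = - c \left(\left(-2\right) 5\right) = - c \left(-10\right) = 10 c$)
$-2829 + H{\left(y{\left(2 \right)},W{\left(2 \right)} \left(-2\right) - 3 \right)} = -2829 + 10 \left(\left(-2\right) \left(-2\right) - 3\right) = -2829 + 10 \left(4 - 3\right) = -2829 + 10 \cdot 1 = -2829 + 10 = -2819$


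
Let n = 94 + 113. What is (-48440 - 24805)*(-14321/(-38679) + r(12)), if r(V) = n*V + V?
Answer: -2357441718575/12893 ≈ -1.8285e+8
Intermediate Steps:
n = 207
r(V) = 208*V (r(V) = 207*V + V = 208*V)
(-48440 - 24805)*(-14321/(-38679) + r(12)) = (-48440 - 24805)*(-14321/(-38679) + 208*12) = -73245*(-14321*(-1/38679) + 2496) = -73245*(14321/38679 + 2496) = -73245*96557105/38679 = -2357441718575/12893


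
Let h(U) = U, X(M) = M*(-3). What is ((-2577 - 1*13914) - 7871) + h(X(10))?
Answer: -24392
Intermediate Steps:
X(M) = -3*M
((-2577 - 1*13914) - 7871) + h(X(10)) = ((-2577 - 1*13914) - 7871) - 3*10 = ((-2577 - 13914) - 7871) - 30 = (-16491 - 7871) - 30 = -24362 - 30 = -24392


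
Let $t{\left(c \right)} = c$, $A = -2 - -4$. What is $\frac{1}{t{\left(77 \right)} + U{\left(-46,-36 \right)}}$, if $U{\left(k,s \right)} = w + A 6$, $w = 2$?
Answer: $\frac{1}{91} \approx 0.010989$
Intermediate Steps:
$A = 2$ ($A = -2 + 4 = 2$)
$U{\left(k,s \right)} = 14$ ($U{\left(k,s \right)} = 2 + 2 \cdot 6 = 2 + 12 = 14$)
$\frac{1}{t{\left(77 \right)} + U{\left(-46,-36 \right)}} = \frac{1}{77 + 14} = \frac{1}{91}$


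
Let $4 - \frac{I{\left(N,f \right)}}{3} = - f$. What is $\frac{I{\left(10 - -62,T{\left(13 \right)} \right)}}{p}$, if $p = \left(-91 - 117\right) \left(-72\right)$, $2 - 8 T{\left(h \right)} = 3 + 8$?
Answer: $\frac{23}{39936} \approx 0.00057592$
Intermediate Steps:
$T{\left(h \right)} = - \frac{9}{8}$ ($T{\left(h \right)} = \frac{1}{4} - \frac{3 + 8}{8} = \frac{1}{4} - \frac{11}{8} = - \frac{9}{8}$)
$I{\left(N,f \right)} = 12 + 3 f$ ($I{\left(N,f \right)} = 12 - 3 \left(- f\right) = 12 + 3 f$)
$p = 14976$ ($p = \left(-208\right) \left(-72\right) = 14976$)
$\frac{I{\left(10 - -62,T{\left(13 \right)} \right)}}{p} = \frac{12 + 3 \left(- \frac{9}{8}\right)}{14976} = \left(12 - \frac{27}{8}\right) \frac{1}{14976} = \frac{69}{8} \cdot \frac{1}{14976} = \frac{23}{39936}$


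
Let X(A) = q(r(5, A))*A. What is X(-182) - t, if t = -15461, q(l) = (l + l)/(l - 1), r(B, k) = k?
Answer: 2763115/183 ≈ 15099.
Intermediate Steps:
q(l) = 2*l/(-1 + l) (q(l) = (2*l)/(-1 + l) = 2*l/(-1 + l))
X(A) = 2*A²/(-1 + A) (X(A) = (2*A/(-1 + A))*A = 2*A²/(-1 + A))
X(-182) - t = 2*(-182)²/(-1 - 182) - 1*(-15461) = 2*33124/(-183) + 15461 = 2*33124*(-1/183) + 15461 = -66248/183 + 15461 = 2763115/183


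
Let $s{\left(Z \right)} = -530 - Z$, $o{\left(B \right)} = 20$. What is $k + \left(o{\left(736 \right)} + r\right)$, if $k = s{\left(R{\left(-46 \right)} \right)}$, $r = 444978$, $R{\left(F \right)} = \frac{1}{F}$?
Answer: $\frac{20445529}{46} \approx 4.4447 \cdot 10^{5}$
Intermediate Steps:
$k = - \frac{24379}{46}$ ($k = -530 - \frac{1}{-46} = -530 - - \frac{1}{46} = -530 + \frac{1}{46} = - \frac{24379}{46} \approx -529.98$)
$k + \left(o{\left(736 \right)} + r\right) = - \frac{24379}{46} + \left(20 + 444978\right) = - \frac{24379}{46} + 444998 = \frac{20445529}{46}$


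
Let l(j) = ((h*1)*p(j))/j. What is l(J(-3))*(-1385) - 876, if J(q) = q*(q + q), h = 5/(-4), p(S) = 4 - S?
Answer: -80011/36 ≈ -2222.5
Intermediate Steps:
h = -5/4 (h = 5*(-¼) = -5/4 ≈ -1.2500)
J(q) = 2*q² (J(q) = q*(2*q) = 2*q²)
l(j) = (-5 + 5*j/4)/j (l(j) = ((-5/4*1)*(4 - j))/j = (-5*(4 - j)/4)/j = (-5 + 5*j/4)/j)
l(J(-3))*(-1385) - 876 = (5/4 - 5/(2*(-3)²))*(-1385) - 876 = (5/4 - 5/(2*9))*(-1385) - 876 = (5/4 - 5/18)*(-1385) - 876 = (35/36)*(-1385) - 876 = -48475/36 - 876 = -80011/36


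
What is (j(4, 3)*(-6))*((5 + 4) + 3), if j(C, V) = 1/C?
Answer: -18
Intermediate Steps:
(j(4, 3)*(-6))*((5 + 4) + 3) = (-6/4)*((5 + 4) + 3) = ((1/4)*(-6))*(9 + 3) = -3/2*12 = -18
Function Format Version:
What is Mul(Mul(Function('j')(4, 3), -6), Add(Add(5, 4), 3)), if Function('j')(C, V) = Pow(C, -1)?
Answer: -18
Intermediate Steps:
Mul(Mul(Function('j')(4, 3), -6), Add(Add(5, 4), 3)) = Mul(Mul(Pow(4, -1), -6), Add(Add(5, 4), 3)) = Mul(Mul(Rational(1, 4), -6), Add(9, 3)) = Mul(Rational(-3, 2), 12) = -18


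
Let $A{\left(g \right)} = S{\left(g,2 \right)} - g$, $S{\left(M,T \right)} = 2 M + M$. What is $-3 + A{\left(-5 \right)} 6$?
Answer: $-63$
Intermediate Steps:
$S{\left(M,T \right)} = 3 M$
$A{\left(g \right)} = 2 g$ ($A{\left(g \right)} = 3 g - g = 2 g$)
$-3 + A{\left(-5 \right)} 6 = -3 + 2 \left(-5\right) 6 = -3 - 60 = -63$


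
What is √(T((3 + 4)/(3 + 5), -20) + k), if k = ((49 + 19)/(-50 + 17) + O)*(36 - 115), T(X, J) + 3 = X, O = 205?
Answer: I*√279382290/132 ≈ 126.63*I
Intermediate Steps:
T(X, J) = -3 + X
k = -529063/33 (k = ((49 + 19)/(-50 + 17) + 205)*(36 - 115) = (68/(-33) + 205)*(-79) = (68*(-1/33) + 205)*(-79) = (-68/33 + 205)*(-79) = (6697/33)*(-79) = -529063/33 ≈ -16032.)
√(T((3 + 4)/(3 + 5), -20) + k) = √((-3 + (3 + 4)/(3 + 5)) - 529063/33) = √((-3 + 7/8) - 529063/33) = √(-17/8 - 529063/33) = √(-4233065/264) = I*√279382290/132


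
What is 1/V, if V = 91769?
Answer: 1/91769 ≈ 1.0897e-5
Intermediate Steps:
1/V = 1/91769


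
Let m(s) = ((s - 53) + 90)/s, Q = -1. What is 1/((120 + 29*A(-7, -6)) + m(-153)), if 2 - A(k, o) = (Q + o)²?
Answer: -153/190063 ≈ -0.00080500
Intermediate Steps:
A(k, o) = 2 - (-1 + o)²
m(s) = (37 + s)/s (m(s) = ((-53 + s) + 90)/s = (37 + s)/s)
1/((120 + 29*A(-7, -6)) + m(-153)) = 1/((120 + 29*(2 - (-1 - 6)²)) + (37 - 153)/(-153)) = 1/((120 + 29*(2 - 1*(-7)²)) - 1/153*(-116)) = 1/((120 + 29*(2 - 1*49)) + 116/153) = 1/((120 + 29*(2 - 49)) + 116/153) = 1/((120 + 29*(-47)) + 116/153) = 1/((120 - 1363) + 116/153) = 1/(-1243 + 116/153) = 1/(-190063/153) = -153/190063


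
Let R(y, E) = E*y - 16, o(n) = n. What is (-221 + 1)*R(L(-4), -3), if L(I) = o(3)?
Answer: 5500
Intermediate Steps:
L(I) = 3
R(y, E) = -16 + E*y
(-221 + 1)*R(L(-4), -3) = (-221 + 1)*(-16 - 3*3) = -220*(-16 - 9) = -220*(-25) = 5500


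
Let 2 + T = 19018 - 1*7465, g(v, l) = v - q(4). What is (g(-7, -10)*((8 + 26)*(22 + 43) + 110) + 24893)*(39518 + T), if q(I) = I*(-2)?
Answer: 1389740697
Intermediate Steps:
q(I) = -2*I
g(v, l) = 8 + v (g(v, l) = v - (-2)*4 = v - 1*(-8) = v + 8 = 8 + v)
T = 11551 (T = -2 + (19018 - 1*7465) = -2 + (19018 - 7465) = -2 + 11553 = 11551)
(g(-7, -10)*((8 + 26)*(22 + 43) + 110) + 24893)*(39518 + T) = ((8 - 7)*((8 + 26)*(22 + 43) + 110) + 24893)*(39518 + 11551) = (1*(34*65 + 110) + 24893)*51069 = (1*(2210 + 110) + 24893)*51069 = (1*2320 + 24893)*51069 = (2320 + 24893)*51069 = 27213*51069 = 1389740697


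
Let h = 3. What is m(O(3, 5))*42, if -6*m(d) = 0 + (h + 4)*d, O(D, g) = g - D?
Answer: -98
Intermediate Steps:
m(d) = -7*d/6 (m(d) = -(0 + (3 + 4)*d)/6 = -(0 + 7*d)/6 = -7*d/6)
m(O(3, 5))*42 = -7*(5 - 1*3)/6*42 = -7*(5 - 3)/6*42 = -7/6*2*42 = -7/3*42 = -98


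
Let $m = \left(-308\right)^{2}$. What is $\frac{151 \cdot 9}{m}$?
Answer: $\frac{1359}{94864} \approx 0.014326$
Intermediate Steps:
$m = 94864$
$\frac{151 \cdot 9}{m} = \frac{151 \cdot 9}{94864} = 1359 \cdot \frac{1}{94864} = \frac{1359}{94864}$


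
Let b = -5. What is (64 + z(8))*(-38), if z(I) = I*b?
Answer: -912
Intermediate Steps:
z(I) = -5*I (z(I) = I*(-5) = -5*I)
(64 + z(8))*(-38) = (64 - 5*8)*(-38) = (64 - 40)*(-38) = 24*(-38) = -912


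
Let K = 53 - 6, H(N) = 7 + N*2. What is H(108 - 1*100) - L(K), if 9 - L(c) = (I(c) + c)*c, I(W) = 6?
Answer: 2505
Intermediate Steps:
H(N) = 7 + 2*N
K = 47
L(c) = 9 - c*(6 + c) (L(c) = 9 - (6 + c)*c = 9 - c*(6 + c))
H(108 - 1*100) - L(K) = (7 + 2*(108 - 1*100)) - (9 - 1*47**2 - 6*47) = (7 + 2*(108 - 100)) - (9 - 1*2209 - 282) = (7 + 2*8) - (9 - 2209 - 282) = (7 + 16) - 1*(-2482) = 23 + 2482 = 2505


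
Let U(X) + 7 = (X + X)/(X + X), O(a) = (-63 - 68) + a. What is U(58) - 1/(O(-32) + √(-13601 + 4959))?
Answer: -211103/35211 + I*√8642/35211 ≈ -5.9954 + 0.0026402*I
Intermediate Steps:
O(a) = -131 + a
U(X) = -6 (U(X) = -7 + (X + X)/(X + X) = -7 + (2*X)/((2*X)) = -7 + (2*X)*(1/(2*X)) = -7 + 1 = -6)
U(58) - 1/(O(-32) + √(-13601 + 4959)) = -6 - 1/((-131 - 32) + √(-13601 + 4959)) = -6 - 1/(-163 + √(-8642)) = -6 - 1/(-163 + I*√8642)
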